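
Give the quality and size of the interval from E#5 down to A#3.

perfect twelfth

Descending from E#5 to A#3 is the same interval as ascending A#3 to E#5.
A to E spans five letter names (A-B-C-D-E), plus an octave: a twelfth.
Counting semitones, A#3→E#5 is 19, which is the perfect twelfth.
(Equivalently, a compound perfect fifth: a perfect fifth plus an octave.)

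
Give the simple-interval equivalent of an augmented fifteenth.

augmented 8th

Subtracting seven from the interval number removes an octave: 15 − 7 = 8.
That makes an augmented fifteenth a compound augmented octave — an octave plus an augmented octave.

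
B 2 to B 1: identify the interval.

Descending from B2 to B1 is the same interval as ascending B1 to B2.
B to B is the same letter name, plus an octave: an octave.
B1 to B2 is 12 semitones, matching the perfect octave exactly, so the quality is perfect.

perfect 8th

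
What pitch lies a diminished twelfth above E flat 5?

Counting five letter names plus an octave up from E lands on B.
A diminished twelfth spans 18 semitones, so from Eb5 the target pitch is Bbb6.

B double-flat 6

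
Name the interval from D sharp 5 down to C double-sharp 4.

minor 9th

Descending from D#5 to C##4 is the same interval as ascending C##4 to D#5.
C to D spans two letter names (C-D), plus an octave, so the interval is some kind of ninth.
A major ninth would be 14 semitones, but C##4 to D#5 is 13 — one semitone narrower, making it a minor ninth.
(Equivalently, a compound minor second: a minor second plus an octave.)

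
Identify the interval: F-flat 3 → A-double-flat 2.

Descending from Fb3 to Abb2 is the same interval as ascending Abb2 to Fb3.
A to F spans six letter names (A-B-C-D-E-F) — that makes it a sixth of some quality.
Counting semitones, Abb2→Fb3 is 9, which is the major sixth.

major sixth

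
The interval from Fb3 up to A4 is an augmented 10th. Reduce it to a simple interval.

augmented 3rd

Take out an octave (7 from the number): 10 − 7 = 3.
Quality carries through unchanged, so the simple form is an augmented third.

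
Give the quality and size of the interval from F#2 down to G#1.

minor 7th

Descending from F#2 to G#1 is the same interval as ascending G#1 to F#2.
G to F spans seven letter names (G-A-B-C-D-E-F) — that makes it a seventh of some quality.
At 10 semitones, G#1→F#2 falls one short of a major seventh: minor.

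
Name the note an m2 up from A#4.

Two letter names up from A: B.
A minor second spans 1 semitone, so from A#4 the target pitch is B4.

B4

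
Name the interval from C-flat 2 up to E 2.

C to E spans three letter names (C-D-E): a third.
A major third would be 4 semitones; Cb2 to E2 is 5, one semitone wider, so the interval is augmented.

augmented 3rd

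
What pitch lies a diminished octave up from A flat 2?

The letter stays A (same as the start), shifted an octave up.
Moving 11 semitones up from Ab2 (the size of a diminished octave) reaches Abb3.

A double-flat 3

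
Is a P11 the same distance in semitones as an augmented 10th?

Yes

A perfect eleventh spans 17 semitones, and an augmented tenth also spans 17 semitones — they're enharmonic.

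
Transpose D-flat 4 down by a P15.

The letter stays D (same as the start), shifted two octaves down.
Moving 24 semitones down from Db4 (the size of a perfect fifteenth) reaches Db2.

D-flat 2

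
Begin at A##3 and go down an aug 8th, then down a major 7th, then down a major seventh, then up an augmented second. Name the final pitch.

D#1

Down an augmented octave from A##3: A#2 (13 semitones down).
A major seventh down from A#2 is B1.
B1 down a major seventh → C1 (11 semitones).
C1 up an augmented second → D#1 (3 semitones).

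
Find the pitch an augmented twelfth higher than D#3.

Counting five letter names plus an octave up from D lands on A.
Moving 20 semitones up from D#3 (the size of an augmented twelfth) reaches A##4.

A##4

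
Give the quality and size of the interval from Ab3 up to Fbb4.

A to F spans six letter names (A-B-C-D-E-F) — that makes it a sixth of some quality.
Ab3 to Fbb4 spans 7 semitones — two semitones narrower than the major sixth (9) — giving a diminished sixth.

diminished 6th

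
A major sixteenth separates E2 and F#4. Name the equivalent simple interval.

major second

Each octave removed subtracts seven from the number: 16 − 14 = 2.
So a major sixteenth is 2 octaves plus a major second. The quality is unchanged.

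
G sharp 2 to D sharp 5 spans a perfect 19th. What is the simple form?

Each octave removed subtracts seven from the number: 19 − 14 = 5.
Quality carries through unchanged, so the simple form is a perfect fifth.

perfect fifth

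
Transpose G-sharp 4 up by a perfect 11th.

The eleventh's letter: G up four letter names plus an octave → C.
A perfect eleventh is 17 semitones; 17 semitones up from G#4 gives C#6.

C-sharp 6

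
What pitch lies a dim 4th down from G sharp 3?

D double-sharp 3

Four letter names down from G: D.
A diminished fourth is 4 semitones; 4 semitones down from G#3 gives D##3.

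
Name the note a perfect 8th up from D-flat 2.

For an octave the letter name doesn't change: still D, an octave up.
Moving 12 semitones up from Db2 (the size of a perfect octave) reaches Db3.

D-flat 3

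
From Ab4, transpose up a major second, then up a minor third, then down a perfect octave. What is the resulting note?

A major second up from Ab4 is Bb4.
Bb4 up a minor third → Db5 (3 semitones).
Down a perfect octave from Db5: Db4 (12 semitones down).

Db4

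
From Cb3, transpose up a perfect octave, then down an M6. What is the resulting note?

Ebb3

Cb3 up a perfect octave → Cb4 (12 semitones).
Cb4 down a major sixth → Ebb3 (9 semitones).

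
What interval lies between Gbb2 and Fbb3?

G to F spans seven letter names (G-A-B-C-D-E-F) — that makes it a seventh of some quality.
At 10 semitones, Gbb2→Fbb3 falls one short of a major seventh: minor.

minor 7th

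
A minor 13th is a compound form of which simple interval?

m6

Each octave removed subtracts seven from the number: 13 − 7 = 6.
That makes a minor thirteenth a compound minor sixth — an octave plus a minor sixth.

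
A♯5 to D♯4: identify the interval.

Descending from A#5 to D#4 is the same interval as ascending D#4 to A#5.
D to A spans five letter names (D-E-F-G-A), plus an octave, so the interval is some kind of twelfth.
Counting semitones, D#4→A#5 is 19, which is the perfect twelfth.
(Equivalently, a compound perfect fifth: a perfect fifth plus an octave.)

perfect twelfth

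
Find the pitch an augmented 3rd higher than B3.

Three letter names up from B: D.
An augmented third is 5 semitones; 5 semitones up from B3 gives D##4.

D##4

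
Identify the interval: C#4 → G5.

diminished twelfth

C to G spans five letter names (C-D-E-F-G), plus an octave — that makes it a twelfth of some quality.
C#4 to G5 spans 18 semitones — one semitone narrower than the perfect twelfth (19) — giving a diminished twelfth.
(Equivalently, a compound diminished fifth: a diminished fifth plus an octave.)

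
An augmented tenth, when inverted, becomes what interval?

diminished sixth

First reduce the compound augmented tenth to its simple form, an augmented third.
The rule of nine gives the new number: 9 − 3 = 6, so a third becomes a sixth.
And augmented becomes diminished under inversion, so we get a diminished sixth.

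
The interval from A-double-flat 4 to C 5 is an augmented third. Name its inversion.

diminished sixth

Interval numbers invert to sum to nine: 3 + 6 = 9, so a third inverts to a sixth.
The quality also flips — augmented becomes diminished — giving a diminished sixth.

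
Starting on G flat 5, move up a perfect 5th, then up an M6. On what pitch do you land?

B flat 6

A perfect fifth up from Gb5 is Db6.
Up a major sixth from Db6: Bb6 (9 semitones up).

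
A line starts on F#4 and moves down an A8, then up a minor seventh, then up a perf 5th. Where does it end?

F#4 down an augmented octave → F3 (13 semitones).
Up a minor seventh from F3: Eb4 (10 semitones up).
A perfect fifth up from Eb4 is Bb4.

Bb4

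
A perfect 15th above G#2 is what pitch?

For a fifteenth the letter name doesn't change: still G, two octaves up.
Moving 24 semitones up from G#2 (the size of a perfect fifteenth) reaches G#4.

G#4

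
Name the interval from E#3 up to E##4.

E to E is the same letter name, plus an octave, so the interval is some kind of octave.
A perfect octave would be 12 semitones; E#3 to E##4 is 13, one semitone wider, so the interval is augmented.

augmented octave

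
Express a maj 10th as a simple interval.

major 3rd

Subtracting seven from the interval number removes an octave: 10 − 7 = 3.
Quality carries through unchanged, so the simple form is a major third.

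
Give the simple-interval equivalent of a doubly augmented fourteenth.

Take out an octave (7 from the number): 14 − 7 = 7.
Quality carries through unchanged, so the simple form is a doubly augmented seventh.

doubly augmented 7th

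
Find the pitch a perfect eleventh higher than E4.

A5

Four letters up from E (plus an octave) reaches A.
A perfect eleventh spans 17 semitones, so from E4 the target pitch is A5.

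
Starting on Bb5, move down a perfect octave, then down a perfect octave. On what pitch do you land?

Bb5 down a perfect octave → Bb4 (12 semitones).
A perfect octave down from Bb4 is Bb3.

Bb3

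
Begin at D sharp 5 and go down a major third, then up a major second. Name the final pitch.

A major third down from D#5 is B4.
Up a major second from B4: C#5 (2 semitones up).

C sharp 5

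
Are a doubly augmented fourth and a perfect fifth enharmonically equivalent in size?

A doubly augmented fourth spans 7 semitones, and a perfect fifth also spans 7 semitones — they're enharmonic.

Yes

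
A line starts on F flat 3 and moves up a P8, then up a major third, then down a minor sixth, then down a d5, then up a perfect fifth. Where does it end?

Up a perfect octave from Fb3: Fb4 (12 semitones up).
A major third up from Fb4 is Ab4.
A minor sixth down from Ab4 is C4.
Down a diminished fifth from C4: F#3 (6 semitones down).
A perfect fifth up from F#3 is C#4.

C sharp 4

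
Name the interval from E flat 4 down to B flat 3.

Descending from Eb4 to Bb3 is the same interval as ascending Bb3 to Eb4.
B to E spans four letter names (B-C-D-E) — that makes it a fourth of some quality.
Bb3 to Eb4 is 5 semitones, matching the perfect fourth exactly, so the quality is perfect.

P4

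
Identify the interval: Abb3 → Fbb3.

major 3rd

Descending from Abb3 to Fbb3 is the same interval as ascending Fbb3 to Abb3.
F to A spans three letter names (F-G-A) — that makes it a third of some quality.
The major third spans 4 semitones, and Fbb3 to Abb3 is exactly 4 semitones — so this is a major third.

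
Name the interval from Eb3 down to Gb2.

Descending from Eb3 to Gb2 is the same interval as ascending Gb2 to Eb3.
G to E spans six letter names (G-A-B-C-D-E) — that makes it a sixth of some quality.
Gb2 to Eb3 is 9 semitones, matching the major sixth exactly, so the quality is major.

major sixth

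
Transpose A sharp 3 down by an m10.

Counting three letter names plus an octave down from A lands on F.
Moving 15 semitones down from A#3 (the size of a minor tenth) reaches F##2.

F double-sharp 2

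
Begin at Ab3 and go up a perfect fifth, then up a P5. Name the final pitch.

Bb4

A perfect fifth up from Ab3 is Eb4.
Eb4 up a perfect fifth → Bb4 (7 semitones).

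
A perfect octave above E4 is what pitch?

E5

For an octave the letter name doesn't change: still E, an octave up.
A perfect octave is 12 semitones; 12 semitones up from E4 gives E5.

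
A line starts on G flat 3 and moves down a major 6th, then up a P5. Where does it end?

Gb3 down a major sixth → Bbb2 (9 semitones).
A perfect fifth up from Bbb2 is Fb3.

F flat 3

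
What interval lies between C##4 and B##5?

major fourteenth

C to B spans seven letter names (C-D-E-F-G-A-B), plus an octave: a fourteenth.
Counting semitones, C##4→B##5 is 23, which is the major fourteenth.
(Equivalently, a compound major seventh: a major seventh plus an octave.)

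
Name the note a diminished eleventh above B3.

The eleventh's letter: B up four letter names plus an octave → E.
Moving 16 semitones up from B3 (the size of a diminished eleventh) reaches Eb5.

Eb5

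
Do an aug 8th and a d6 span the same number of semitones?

No

13 semitones (augmented octave) vs 7 semitones (diminished sixth): not equal.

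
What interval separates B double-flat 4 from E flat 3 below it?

d12

Descending from Bbb4 to Eb3 is the same interval as ascending Eb3 to Bbb4.
E to B spans five letter names (E-F-G-A-B), plus an octave: a twelfth.
Eb3 to Bbb4 spans 18 semitones — one semitone narrower than the perfect twelfth (19) — giving a diminished twelfth.
(Equivalently, a compound diminished fifth: a diminished fifth plus an octave.)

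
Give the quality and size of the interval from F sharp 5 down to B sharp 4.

d5

Descending from F#5 to B#4 is the same interval as ascending B#4 to F#5.
B to F spans five letter names (B-C-D-E-F), so the interval is some kind of fifth.
The perfect fifth is 7 semitones; here we have 6, one semitone narrower: diminished.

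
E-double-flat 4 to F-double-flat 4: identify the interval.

minor 2nd

E to F spans two letter names (E-F), so the interval is some kind of second.
At 1 semitone, Ebb4→Fbb4 falls one short of a major second: minor.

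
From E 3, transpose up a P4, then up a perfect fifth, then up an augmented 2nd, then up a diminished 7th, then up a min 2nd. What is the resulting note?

Up a perfect fourth from E3: A3 (5 semitones up).
A perfect fifth up from A3 is E4.
An augmented second up from E4 is F##4.
A diminished seventh up from F##4 is E5.
A minor second up from E5 is F5.

F 5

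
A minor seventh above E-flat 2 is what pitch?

D-flat 3

Seven letter names up from E: D.
A minor seventh spans 10 semitones, so from Eb2 the target pitch is Db3.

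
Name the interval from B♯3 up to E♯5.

B to E spans four letter names (B-C-D-E), plus an octave, so the interval is some kind of eleventh.
B#3 to E#5 is 17 semitones, matching the perfect eleventh exactly, so the quality is perfect.
(Equivalently, a compound perfect fourth: a perfect fourth plus an octave.)

perfect eleventh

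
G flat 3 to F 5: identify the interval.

G to F spans seven letter names (G-A-B-C-D-E-F), plus an octave: a fourteenth.
The major fourteenth spans 23 semitones, and Gb3 to F5 is exactly 23 semitones — so this is a major fourteenth.
(Equivalently, a compound major seventh: a major seventh plus an octave.)

M14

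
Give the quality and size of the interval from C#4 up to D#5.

C to D spans two letter names (C-D), plus an octave: a ninth.
The major ninth spans 14 semitones, and C#4 to D#5 is exactly 14 semitones — so this is a major ninth.
(Equivalently, a compound major second: a major second plus an octave.)

major ninth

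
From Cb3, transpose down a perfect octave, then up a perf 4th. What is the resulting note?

Down a perfect octave from Cb3: Cb2 (12 semitones down).
A perfect fourth up from Cb2 is Fb2.

Fb2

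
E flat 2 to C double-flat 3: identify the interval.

diminished 6th

E to C spans six letter names (E-F-G-A-B-C) — that makes it a sixth of some quality.
A major sixth would be 9 semitones; Eb2 to Cbb3 is 7, two semitones narrower, so the interval is diminished.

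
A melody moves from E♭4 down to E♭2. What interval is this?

Descending from Eb4 to Eb2 is the same interval as ascending Eb2 to Eb4.
E to E is the same letter name, plus 2 octaves: a fifteenth.
Eb2 to Eb4 is 24 semitones, matching the perfect fifteenth exactly, so the quality is perfect.
(Equivalently, a compound perfect octave: a perfect octave plus an octave.)

perfect fifteenth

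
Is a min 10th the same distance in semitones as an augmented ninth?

Yes

Both span 15 semitones: a minor tenth and an augmented ninth are the same chromatic distance.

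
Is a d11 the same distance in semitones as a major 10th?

Yes

A diminished eleventh = 16 semitones = a major tenth; enharmonically equal.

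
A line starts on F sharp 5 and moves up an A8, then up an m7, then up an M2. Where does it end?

F#5 up an augmented octave → F##6 (13 semitones).
F##6 up a minor seventh → E#7 (10 semitones).
E#7 up a major second → F##7 (2 semitones).

F double-sharp 7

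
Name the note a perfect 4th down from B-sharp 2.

F-double-sharp 2

Counting four letter names down from B lands on F.
A perfect fourth spans 5 semitones, so from B#2 the target pitch is F##2.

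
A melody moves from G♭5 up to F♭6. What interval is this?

minor seventh

G to F spans seven letter names (G-A-B-C-D-E-F): a seventh.
Gb5 to Fb6 is 10 semitones, a half step short of the major seventh (11), so this is minor.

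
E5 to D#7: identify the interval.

E to D spans seven letter names (E-F-G-A-B-C-D), plus an octave, so the interval is some kind of fourteenth.
E5 to D#7 is 23 semitones, matching the major fourteenth exactly, so the quality is major.
(Equivalently, a compound major seventh: a major seventh plus an octave.)

M14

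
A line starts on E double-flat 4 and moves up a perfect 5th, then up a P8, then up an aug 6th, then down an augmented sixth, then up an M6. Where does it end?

Up a perfect fifth from Ebb4: Bbb4 (7 semitones up).
A perfect octave up from Bbb4 is Bbb5.
Bbb5 up an augmented sixth → G6 (10 semitones).
Down an augmented sixth from G6: Bbb5 (10 semitones down).
A major sixth up from Bbb5 is Gb6.

G flat 6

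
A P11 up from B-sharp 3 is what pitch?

The eleventh's letter: B up four letter names plus an octave → E.
A perfect eleventh is 17 semitones; 17 semitones up from B#3 gives E#5.

E-sharp 5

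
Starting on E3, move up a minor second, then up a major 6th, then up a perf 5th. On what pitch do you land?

E3 up a minor second → F3 (1 semitone).
Up a major sixth from F3: D4 (9 semitones up).
Up a perfect fifth from D4: A4 (7 semitones up).

A4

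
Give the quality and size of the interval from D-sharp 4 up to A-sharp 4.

perfect fifth

D to A spans five letter names (D-E-F-G-A), so the interval is some kind of fifth.
Counting semitones, D#4→A#4 is 7, which is the perfect fifth.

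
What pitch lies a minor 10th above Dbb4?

Three letters up from D (plus an octave) reaches F.
A minor tenth spans 15 semitones, so from Dbb4 the target pitch is Fbb5.

Fbb5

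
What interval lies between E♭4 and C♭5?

minor 6th

E to C spans six letter names (E-F-G-A-B-C) — that makes it a sixth of some quality.
At 8 semitones, Eb4→Cb5 falls one short of a major sixth: minor.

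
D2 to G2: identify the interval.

D to G spans four letter names (D-E-F-G): a fourth.
D2 to G2 is 5 semitones, matching the perfect fourth exactly, so the quality is perfect.

perfect fourth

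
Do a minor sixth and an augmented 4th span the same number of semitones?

8 semitones (minor sixth) vs 6 semitones (augmented fourth): not equal.

No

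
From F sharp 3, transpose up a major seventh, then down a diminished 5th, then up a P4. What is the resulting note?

F#3 up a major seventh → E#4 (11 semitones).
E#4 down a diminished fifth → A##3 (6 semitones).
A perfect fourth up from A##3 is D##4.

D double-sharp 4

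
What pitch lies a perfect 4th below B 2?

F sharp 2

Counting four letter names down from B lands on F.
A perfect fourth spans 5 semitones, so from B2 the target pitch is F#2.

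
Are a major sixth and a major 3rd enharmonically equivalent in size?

No

A major sixth spans 9 semitones; a major third spans 4 semitones. They differ by 5.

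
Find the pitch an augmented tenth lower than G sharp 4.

E flat 3

Three letters down from G (plus an octave) reaches E.
Moving 17 semitones down from G#4 (the size of an augmented tenth) reaches Eb3.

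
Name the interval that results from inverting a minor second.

major seventh

The rule of nine gives the new number: 9 − 2 = 7, so a second becomes a seventh.
The quality also flips — minor becomes major — giving a major seventh.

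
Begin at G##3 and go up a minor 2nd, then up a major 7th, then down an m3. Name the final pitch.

A minor second up from G##3 is A#3.
Up a major seventh from A#3: G##4 (11 semitones up).
Down a minor third from G##4: E##4 (3 semitones down).

E##4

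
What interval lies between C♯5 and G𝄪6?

C to G spans five letter names (C-D-E-F-G), plus an octave — that makes it a twelfth of some quality.
C#5 to G##6 spans 20 semitones — one semitone wider than the perfect twelfth (19) — giving an augmented twelfth.
(Equivalently, a compound augmented fifth: an augmented fifth plus an octave.)

augmented twelfth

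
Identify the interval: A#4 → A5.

d8

A to A is the same letter name, plus an octave, so the interval is some kind of octave.
The perfect octave is 12 semitones; here we have 11, one semitone narrower: diminished.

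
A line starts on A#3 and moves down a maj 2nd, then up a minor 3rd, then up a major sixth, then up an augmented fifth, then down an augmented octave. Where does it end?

D#4

A major second down from A#3 is G#3.
Up a minor third from G#3: B3 (3 semitones up).
A major sixth up from B3 is G#4.
Up an augmented fifth from G#4: D##5 (8 semitones up).
Down an augmented octave from D##5: D#4 (13 semitones down).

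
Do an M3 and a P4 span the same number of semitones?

No

4 semitones (major third) vs 5 semitones (perfect fourth): not equal.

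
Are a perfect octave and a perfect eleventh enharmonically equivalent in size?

A perfect octave is 12 semitones but a perfect eleventh is 17 semitones — different sizes.

No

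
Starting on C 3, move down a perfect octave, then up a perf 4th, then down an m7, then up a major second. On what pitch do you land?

A 1

C3 down a perfect octave → C2 (12 semitones).
C2 up a perfect fourth → F2 (5 semitones).
A minor seventh down from F2 is G1.
G1 up a major second → A1 (2 semitones).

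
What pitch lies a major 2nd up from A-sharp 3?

Counting two letter names up from A lands on B.
A major second is 2 semitones; 2 semitones up from A#3 gives B#3.

B-sharp 3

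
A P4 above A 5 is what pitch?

Counting four letter names up from A lands on D.
A perfect fourth is 5 semitones; 5 semitones up from A5 gives D6.

D 6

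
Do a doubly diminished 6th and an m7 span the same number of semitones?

No

A doubly diminished sixth is 6 semitones but a minor seventh is 10 semitones — different sizes.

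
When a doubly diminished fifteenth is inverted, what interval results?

First reduce the compound doubly diminished fifteenth to its simple form, a doubly diminished octave.
The rule of nine gives the new number: 9 − 8 = 1, so an octave becomes a unison.
Quality inverts too: doubly diminished becomes doubly augmented. That makes the inversion a doubly augmented unison.

doubly augmented unison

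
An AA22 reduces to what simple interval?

doubly augmented 8th

Take out 2 octaves (14 from the number): 22 − 14 = 8.
Quality carries through unchanged, so the simple form is a doubly augmented octave.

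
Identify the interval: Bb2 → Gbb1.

Descending from Bb2 to Gbb1 is the same interval as ascending Gbb1 to Bb2.
G to B spans three letter names (G-A-B), plus an octave, so the interval is some kind of tenth.
A major tenth would be 16 semitones; Gbb1 to Bb2 is 17, one semitone wider, so the interval is augmented.
(Equivalently, a compound augmented third: an augmented third plus an octave.)

augmented tenth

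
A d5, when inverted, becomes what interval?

A4

Interval numbers invert to sum to nine: 5 + 4 = 9, so a fifth inverts to a fourth.
The quality also flips — diminished becomes augmented — giving an augmented fourth.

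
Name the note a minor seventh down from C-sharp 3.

Counting seven letter names down from C lands on D.
A minor seventh spans 10 semitones, so from C#3 the target pitch is D#2.

D-sharp 2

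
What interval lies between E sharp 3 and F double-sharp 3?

major 2nd

E to F spans two letter names (E-F), so the interval is some kind of second.
Counting semitones, E#3→F##3 is 2, which is the major second.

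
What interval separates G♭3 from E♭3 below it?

minor third

Descending from Gb3 to Eb3 is the same interval as ascending Eb3 to Gb3.
E to G spans three letter names (E-F-G), so the interval is some kind of third.
At 3 semitones, Eb3→Gb3 falls one short of a major third: minor.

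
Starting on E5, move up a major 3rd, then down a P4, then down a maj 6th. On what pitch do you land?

F#4

Up a major third from E5: G#5 (4 semitones up).
Down a perfect fourth from G#5: D#5 (5 semitones down).
A major sixth down from D#5 is F#4.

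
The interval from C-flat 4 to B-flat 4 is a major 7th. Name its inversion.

minor second

The rule of nine gives the new number: 9 − 7 = 2, so a seventh becomes a second.
And major becomes minor under inversion, so we get a minor second.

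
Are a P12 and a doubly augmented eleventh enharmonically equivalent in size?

Both span 19 semitones: a perfect twelfth and a doubly augmented eleventh are the same chromatic distance.

Yes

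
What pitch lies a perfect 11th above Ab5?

Db7

Four letters up from A (plus an octave) reaches D.
A perfect eleventh is 17 semitones; 17 semitones up from Ab5 gives Db7.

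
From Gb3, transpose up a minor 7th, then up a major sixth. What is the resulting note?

Up a minor seventh from Gb3: Fb4 (10 semitones up).
Up a major sixth from Fb4: Db5 (9 semitones up).

Db5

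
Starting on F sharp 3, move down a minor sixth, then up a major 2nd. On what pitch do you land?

B sharp 2

F#3 down a minor sixth → A#2 (8 semitones).
A#2 up a major second → B#2 (2 semitones).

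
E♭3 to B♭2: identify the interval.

P4

Descending from Eb3 to Bb2 is the same interval as ascending Bb2 to Eb3.
B to E spans four letter names (B-C-D-E): a fourth.
Bb2 to Eb3 is 5 semitones, matching the perfect fourth exactly, so the quality is perfect.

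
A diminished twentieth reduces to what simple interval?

Each octave removed subtracts seven from the number: 20 − 14 = 6.
That makes a diminished twentieth a compound diminished sixth — 2 octaves plus a diminished sixth.

diminished sixth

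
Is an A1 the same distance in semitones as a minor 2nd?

An augmented unison spans 1 semitone, and a minor second also spans 1 semitone — they're enharmonic.

Yes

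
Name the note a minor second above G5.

Ab5

Two letter names up from G: A.
Moving 1 semitone up from G5 (the size of a minor second) reaches Ab5.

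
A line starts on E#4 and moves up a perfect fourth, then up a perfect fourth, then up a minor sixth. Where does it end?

B5

A perfect fourth up from E#4 is A#4.
Up a perfect fourth from A#4: D#5 (5 semitones up).
Up a minor sixth from D#5: B5 (8 semitones up).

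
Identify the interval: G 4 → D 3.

perfect eleventh

Descending from G4 to D3 is the same interval as ascending D3 to G4.
D to G spans four letter names (D-E-F-G), plus an octave — that makes it an eleventh of some quality.
D3 to G4 is 17 semitones, matching the perfect eleventh exactly, so the quality is perfect.
(Equivalently, a compound perfect fourth: a perfect fourth plus an octave.)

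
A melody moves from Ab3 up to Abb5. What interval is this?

d15

A to A is the same letter name, plus 2 octaves — that makes it a fifteenth of some quality.
The perfect fifteenth is 24 semitones; here we have 23, one semitone narrower: diminished.
(Equivalently, a compound diminished octave: a diminished octave plus an octave.)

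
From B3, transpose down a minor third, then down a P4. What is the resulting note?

A minor third down from B3 is G#3.
Down a perfect fourth from G#3: D#3 (5 semitones down).

D#3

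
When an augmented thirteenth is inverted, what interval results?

First reduce the compound augmented thirteenth to its simple form, an augmented sixth.
Interval numbers invert to sum to nine: 6 + 3 = 9, so a sixth inverts to a third.
Quality inverts too: augmented becomes diminished. That makes the inversion a diminished third.

d3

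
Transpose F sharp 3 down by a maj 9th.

Counting two letter names plus an octave down from F lands on E.
A major ninth is 14 semitones; 14 semitones down from F#3 gives E2.

E 2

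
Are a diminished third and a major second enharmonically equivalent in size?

A diminished third = 2 semitones = a major second; enharmonically equal.

Yes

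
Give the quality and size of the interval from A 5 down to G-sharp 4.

minor 9th

Descending from A5 to G#4 is the same interval as ascending G#4 to A5.
G to A spans two letter names (G-A), plus an octave: a ninth.
A major ninth would be 14 semitones, but G#4 to A5 is 13 — one semitone narrower, making it a minor ninth.
(Equivalently, a compound minor second: a minor second plus an octave.)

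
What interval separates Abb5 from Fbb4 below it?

Descending from Abb5 to Fbb4 is the same interval as ascending Fbb4 to Abb5.
F to A spans three letter names (F-G-A), plus an octave — that makes it a tenth of some quality.
Fbb4 to Abb5 is 16 semitones, matching the major tenth exactly, so the quality is major.
(Equivalently, a compound major third: a major third plus an octave.)

major tenth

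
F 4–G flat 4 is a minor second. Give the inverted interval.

major seventh

Interval numbers invert to sum to nine: 2 + 7 = 9, so a second inverts to a seventh.
The quality also flips — minor becomes major — giving a major seventh.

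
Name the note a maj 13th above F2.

The thirteenth's letter: F up six letter names plus an octave → D.
A major thirteenth spans 21 semitones, so from F2 the target pitch is D4.

D4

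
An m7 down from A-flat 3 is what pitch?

B-flat 2

The seventh takes the letter from A down to B.
A minor seventh is 10 semitones; 10 semitones down from Ab3 gives Bb2.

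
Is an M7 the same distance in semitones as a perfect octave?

No

11 semitones (major seventh) vs 12 semitones (perfect octave): not equal.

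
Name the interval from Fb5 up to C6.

A5

F to C spans five letter names (F-G-A-B-C) — that makes it a fifth of some quality.
A perfect fifth would be 7 semitones; Fb5 to C6 is 8, one semitone wider, so the interval is augmented.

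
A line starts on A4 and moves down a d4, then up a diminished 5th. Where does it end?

A4 down a diminished fourth → E#4 (4 semitones).
E#4 up a diminished fifth → B4 (6 semitones).

B4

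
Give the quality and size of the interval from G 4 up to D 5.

G to D spans five letter names (G-A-B-C-D): a fifth.
The perfect fifth spans 7 semitones, and G4 to D5 is exactly 7 semitones — so this is a perfect fifth.

perfect fifth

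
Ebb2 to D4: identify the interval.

E to D spans seven letter names (E-F-G-A-B-C-D), plus an octave — that makes it a fourteenth of some quality.
A major fourteenth would be 23 semitones; Ebb2 to D4 is 24, one semitone wider, so the interval is augmented.
(Equivalently, a compound augmented seventh: an augmented seventh plus an octave.)

augmented fourteenth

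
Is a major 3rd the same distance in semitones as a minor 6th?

No

4 semitones (major third) vs 8 semitones (minor sixth): not equal.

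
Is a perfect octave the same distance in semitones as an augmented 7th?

A perfect octave = 12 semitones = an augmented seventh; enharmonically equal.

Yes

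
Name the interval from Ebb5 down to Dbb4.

Descending from Ebb5 to Dbb4 is the same interval as ascending Dbb4 to Ebb5.
D to E spans two letter names (D-E), plus an octave: a ninth.
The major ninth spans 14 semitones, and Dbb4 to Ebb5 is exactly 14 semitones — so this is a major ninth.
(Equivalently, a compound major second: a major second plus an octave.)

major ninth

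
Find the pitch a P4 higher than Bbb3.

Four letter names up from B: E.
A perfect fourth spans 5 semitones, so from Bbb3 the target pitch is Ebb4.

Ebb4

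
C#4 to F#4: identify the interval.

C to F spans four letter names (C-D-E-F): a fourth.
The perfect fourth spans 5 semitones, and C#4 to F#4 is exactly 5 semitones — so this is a perfect fourth.

P4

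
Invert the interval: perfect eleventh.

perfect 5th

First reduce the compound perfect eleventh to its simple form, a perfect fourth.
Interval numbers invert to sum to nine: 4 + 5 = 9, so a fourth inverts to a fifth.
And perfect stays perfect under inversion, so we get a perfect fifth.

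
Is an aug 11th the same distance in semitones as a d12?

Yes

An augmented eleventh spans 18 semitones, and a diminished twelfth also spans 18 semitones — they're enharmonic.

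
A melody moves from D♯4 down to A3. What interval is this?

augmented 4th

Descending from D#4 to A3 is the same interval as ascending A3 to D#4.
A to D spans four letter names (A-B-C-D), so the interval is some kind of fourth.
A perfect fourth would be 5 semitones; A3 to D#4 is 6, one semitone wider, so the interval is augmented.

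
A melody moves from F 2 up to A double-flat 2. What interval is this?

F to A spans three letter names (F-G-A) — that makes it a third of some quality.
F2 to Abb2 spans 2 semitones — two semitones narrower than the major third (4) — giving a diminished third.

diminished third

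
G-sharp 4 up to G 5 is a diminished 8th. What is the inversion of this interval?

augmented unison

The rule of nine gives the new number: 9 − 8 = 1, so an octave becomes a unison.
And diminished becomes augmented under inversion, so we get an augmented unison.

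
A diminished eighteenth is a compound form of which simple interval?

d4

Each octave removed subtracts seven from the number: 18 − 14 = 4.
Quality carries through unchanged, so the simple form is a diminished fourth.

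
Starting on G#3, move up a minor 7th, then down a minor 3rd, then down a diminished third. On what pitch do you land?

A minor seventh up from G#3 is F#4.
F#4 down a minor third → D#4 (3 semitones).
A diminished third down from D#4 is B##3.

B##3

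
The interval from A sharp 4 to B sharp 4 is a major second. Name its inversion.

minor seventh

Interval numbers invert to sum to nine: 2 + 7 = 9, so a second inverts to a seventh.
The quality also flips — major becomes minor — giving a minor seventh.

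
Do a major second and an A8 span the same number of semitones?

A major second is 2 semitones but an augmented octave is 13 semitones — different sizes.

No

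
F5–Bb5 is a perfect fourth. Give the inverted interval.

Interval numbers invert to sum to nine: 4 + 5 = 9, so a fourth inverts to a fifth.
The quality also flips — perfect stays perfect — giving a perfect fifth.

perfect 5th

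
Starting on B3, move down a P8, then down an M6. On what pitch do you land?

A perfect octave down from B3 is B2.
A major sixth down from B2 is D2.

D2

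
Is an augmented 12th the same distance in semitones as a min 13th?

Yes

Both span 20 semitones: an augmented twelfth and a minor thirteenth are the same chromatic distance.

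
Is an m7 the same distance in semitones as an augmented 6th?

A minor seventh = 10 semitones = an augmented sixth; enharmonically equal.

Yes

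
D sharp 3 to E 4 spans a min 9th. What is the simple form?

Subtracting seven from the interval number removes an octave: 9 − 7 = 2.
Quality carries through unchanged, so the simple form is a minor second.

minor second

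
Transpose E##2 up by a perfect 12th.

Counting five letter names plus an octave up from E lands on B.
A perfect twelfth spans 19 semitones, so from E##2 the target pitch is B##3.

B##3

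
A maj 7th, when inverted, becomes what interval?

The rule of nine gives the new number: 9 − 7 = 2, so a seventh becomes a second.
Quality inverts too: major becomes minor. That makes the inversion a minor second.

m2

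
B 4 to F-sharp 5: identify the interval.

perfect fifth

B to F spans five letter names (B-C-D-E-F), so the interval is some kind of fifth.
B4 to F#5 is 7 semitones, matching the perfect fifth exactly, so the quality is perfect.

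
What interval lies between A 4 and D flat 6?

diminished eleventh

A to D spans four letter names (A-B-C-D), plus an octave, so the interval is some kind of eleventh.
The perfect eleventh is 17 semitones; here we have 16, one semitone narrower: diminished.
(Equivalently, a compound diminished fourth: a diminished fourth plus an octave.)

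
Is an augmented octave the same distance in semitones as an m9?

Yes

An augmented octave = 13 semitones = a minor ninth; enharmonically equal.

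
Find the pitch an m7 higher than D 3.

C 4

Seven letter names up from D: C.
A minor seventh is 10 semitones; 10 semitones up from D3 gives C4.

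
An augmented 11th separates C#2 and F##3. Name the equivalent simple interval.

augmented 4th

Each octave removed subtracts seven from the number: 11 − 7 = 4.
Quality carries through unchanged, so the simple form is an augmented fourth.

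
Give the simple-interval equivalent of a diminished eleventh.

d4

Take out an octave (7 from the number): 11 − 7 = 4.
That makes a diminished eleventh a compound diminished fourth — an octave plus a diminished fourth.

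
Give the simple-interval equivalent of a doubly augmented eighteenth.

Take out 2 octaves (14 from the number): 18 − 14 = 4.
So a doubly augmented eighteenth is 2 octaves plus a doubly augmented fourth. The quality is unchanged.

AA4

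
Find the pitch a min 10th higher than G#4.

B5

Three letters up from G (plus an octave) reaches B.
Moving 15 semitones up from G#4 (the size of a minor tenth) reaches B5.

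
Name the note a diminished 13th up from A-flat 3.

F-double-flat 5

Counting six letter names plus an octave up from A lands on F.
A diminished thirteenth is 19 semitones; 19 semitones up from Ab3 gives Fbb5.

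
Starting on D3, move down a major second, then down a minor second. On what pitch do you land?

B2

Down a major second from D3: C3 (2 semitones down).
Down a minor second from C3: B2 (1 semitone down).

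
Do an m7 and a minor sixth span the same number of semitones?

A minor seventh is 10 semitones but a minor sixth is 8 semitones — different sizes.

No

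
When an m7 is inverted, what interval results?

Interval numbers invert to sum to nine: 7 + 2 = 9, so a seventh inverts to a second.
The quality also flips — minor becomes major — giving a major second.

major 2nd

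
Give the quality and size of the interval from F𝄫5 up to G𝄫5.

major second

F to G spans two letter names (F-G), so the interval is some kind of second.
The major second spans 2 semitones, and Fbb5 to Gbb5 is exactly 2 semitones — so this is a major second.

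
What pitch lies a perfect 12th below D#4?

The twelfth's letter: D down five letter names plus an octave → G.
A perfect twelfth spans 19 semitones, so from D#4 the target pitch is G#2.

G#2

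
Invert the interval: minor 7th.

major second

The rule of nine gives the new number: 9 − 7 = 2, so a seventh becomes a second.
The quality also flips — minor becomes major — giving a major second.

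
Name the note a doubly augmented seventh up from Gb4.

F##5

Counting seven letter names up from G lands on F.
A doubly augmented seventh spans 13 semitones, so from Gb4 the target pitch is F##5.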